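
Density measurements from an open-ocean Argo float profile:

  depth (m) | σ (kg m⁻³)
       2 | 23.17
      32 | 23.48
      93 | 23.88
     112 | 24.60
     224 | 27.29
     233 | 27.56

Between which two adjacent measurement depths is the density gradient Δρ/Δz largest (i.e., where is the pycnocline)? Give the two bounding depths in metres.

93–112 m

Compute the density gradient over each adjacent pair:
  2–32 m: Δρ/Δz = 0.31/30 = 0.010 kg m⁻⁴
  32–93 m: Δρ/Δz = 0.40/61 = 6.6 × 10⁻³ kg m⁻⁴
  93–112 m: Δρ/Δz = 0.72/19 = 0.038 kg m⁻⁴
  112–224 m: Δρ/Δz = 2.69/112 = 0.024 kg m⁻⁴
  224–233 m: Δρ/Δz = 0.27/9 = 0.030 kg m⁻⁴
The largest gradient is in the 93–112 m interval — the pycnocline.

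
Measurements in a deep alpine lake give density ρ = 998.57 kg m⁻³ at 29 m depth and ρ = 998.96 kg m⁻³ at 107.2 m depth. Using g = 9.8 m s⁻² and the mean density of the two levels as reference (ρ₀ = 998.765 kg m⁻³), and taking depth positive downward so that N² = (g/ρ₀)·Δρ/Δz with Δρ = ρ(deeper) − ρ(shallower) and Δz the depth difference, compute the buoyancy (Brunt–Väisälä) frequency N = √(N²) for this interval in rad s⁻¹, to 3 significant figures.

7.00 × 10⁻³ rad s⁻¹

Δρ = 998.96 − 998.57 = 0.39 kg m⁻³ over Δz = 107.2 − 29 = 78.2 m.
N² = (9.8/998.765) × (0.39/78.2) = 4.8935 × 10⁻⁵ s⁻².
N = √(4.8935 × 10⁻⁵) = 6.9954 × 10⁻³ rad s⁻¹ ≈ 7.00 × 10⁻³ rad s⁻¹.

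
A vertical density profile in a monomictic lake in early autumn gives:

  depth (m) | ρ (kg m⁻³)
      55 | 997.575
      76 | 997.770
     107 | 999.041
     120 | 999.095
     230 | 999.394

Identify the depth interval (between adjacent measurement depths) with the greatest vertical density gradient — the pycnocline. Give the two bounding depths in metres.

76–107 m

Compute the density gradient over each adjacent pair:
  55–76 m: Δρ/Δz = 0.195/21 = 9.3 × 10⁻³ kg m⁻⁴
  76–107 m: Δρ/Δz = 1.271/31 = 0.041 kg m⁻⁴
  107–120 m: Δρ/Δz = 0.054/13 = 4.2 × 10⁻³ kg m⁻⁴
  120–230 m: Δρ/Δz = 0.299/110 = 2.7 × 10⁻³ kg m⁻⁴
The largest gradient is in the 76–107 m interval — the pycnocline.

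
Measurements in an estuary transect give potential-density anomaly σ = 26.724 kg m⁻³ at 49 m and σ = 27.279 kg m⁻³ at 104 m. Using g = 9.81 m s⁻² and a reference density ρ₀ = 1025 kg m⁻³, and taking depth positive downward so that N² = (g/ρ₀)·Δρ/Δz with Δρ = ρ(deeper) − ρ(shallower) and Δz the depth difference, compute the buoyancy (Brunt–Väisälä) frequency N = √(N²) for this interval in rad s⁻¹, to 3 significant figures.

Δρ = 1027.279 − 1026.724 = 0.555 kg m⁻³ over Δz = 104 − 49 = 55 m.
N² = (9.81/1025) × (0.555/55) = 9.6577 × 10⁻⁵ s⁻².
N = √(9.6577 × 10⁻⁵) = 9.8274 × 10⁻³ rad s⁻¹ ≈ 9.83 × 10⁻³ rad s⁻¹.

9.83 × 10⁻³ rad s⁻¹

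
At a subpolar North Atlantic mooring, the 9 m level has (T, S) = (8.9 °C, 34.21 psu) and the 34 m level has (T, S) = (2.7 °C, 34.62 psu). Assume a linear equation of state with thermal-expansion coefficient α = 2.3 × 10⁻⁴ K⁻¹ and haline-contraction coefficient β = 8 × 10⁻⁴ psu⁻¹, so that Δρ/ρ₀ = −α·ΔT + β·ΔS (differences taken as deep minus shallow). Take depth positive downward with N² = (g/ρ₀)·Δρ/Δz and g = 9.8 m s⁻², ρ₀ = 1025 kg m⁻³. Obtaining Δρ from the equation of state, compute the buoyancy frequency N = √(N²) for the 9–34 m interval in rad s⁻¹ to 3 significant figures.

ΔT = -6.2 K, ΔS = +0.41 psu (deep − shallow).
Δρ/ρ₀ = −αΔT + βΔS = 1.426 × 10⁻³ + 3.28 × 10⁻⁴ = 1.754 × 10⁻³, so Δρ ≈ 1.798 kg m⁻³.
N² = (g/ρ₀)·Δρ/Δz = g·(Δρ/ρ₀)/Δz = 9.8 × 1.754 × 10⁻³ / 25 = 6.8757 × 10⁻⁴ s⁻².
N = √(6.8757 × 10⁻⁴) = 0.026222 rad s⁻¹ ≈ 0.0262 rad s⁻¹.

0.0262 rad s⁻¹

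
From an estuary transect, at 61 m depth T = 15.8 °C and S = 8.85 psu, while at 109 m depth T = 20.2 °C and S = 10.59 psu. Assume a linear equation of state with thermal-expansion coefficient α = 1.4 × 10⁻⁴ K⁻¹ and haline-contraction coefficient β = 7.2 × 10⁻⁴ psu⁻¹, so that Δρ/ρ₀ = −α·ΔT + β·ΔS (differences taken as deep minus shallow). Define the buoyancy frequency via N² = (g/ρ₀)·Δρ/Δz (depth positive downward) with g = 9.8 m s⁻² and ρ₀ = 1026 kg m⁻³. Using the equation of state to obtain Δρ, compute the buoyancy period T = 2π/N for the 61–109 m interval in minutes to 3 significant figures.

9.18 min

ΔT = +4.4 K, ΔS = +1.74 psu (deep − shallow).
Δρ/ρ₀ = −αΔT + βΔS = -6.16 × 10⁻⁴ + 1.2528 × 10⁻³ = 6.368 × 10⁻⁴, so Δρ ≈ 0.6534 kg m⁻³.
N² = (g/ρ₀)·Δρ/Δz = g·(Δρ/ρ₀)/Δz = 9.8 × 6.368 × 10⁻⁴ / 48 = 1.3001 × 10⁻⁴ s⁻².
N = √(1.3001 × 10⁻⁴) = 0.011402 rad s⁻¹ → T = 2π/N = 551.06 s = 9.1843 min ≈ 9.18 min.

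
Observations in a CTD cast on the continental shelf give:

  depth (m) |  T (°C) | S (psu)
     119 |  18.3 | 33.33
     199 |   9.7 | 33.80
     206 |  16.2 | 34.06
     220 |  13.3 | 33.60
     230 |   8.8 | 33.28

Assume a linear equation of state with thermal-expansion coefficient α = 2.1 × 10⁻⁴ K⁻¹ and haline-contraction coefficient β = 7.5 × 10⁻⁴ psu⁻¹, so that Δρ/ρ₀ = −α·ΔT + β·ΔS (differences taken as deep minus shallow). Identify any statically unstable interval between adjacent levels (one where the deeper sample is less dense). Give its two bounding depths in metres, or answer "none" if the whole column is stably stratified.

199–206 m

Evaluate Δρ/ρ₀ = −αΔT + βΔS across each adjacent pair:
  119–199 m: −αΔT+βΔS = −(2.1 × 10⁻⁴)(-8.6)+(7.5 × 10⁻⁴)(+0.47) = 2.2 × 10⁻³ → stable
  199–206 m: −αΔT+βΔS = −(2.1 × 10⁻⁴)(+6.5)+(7.5 × 10⁻⁴)(+0.26) = -1.2 × 10⁻³ → UNSTABLE
  206–220 m: −αΔT+βΔS = −(2.1 × 10⁻⁴)(-2.9)+(7.5 × 10⁻⁴)(-0.46) = 2.6 × 10⁻⁴ → stable
  220–230 m: −αΔT+βΔS = −(2.1 × 10⁻⁴)(-4.5)+(7.5 × 10⁻⁴)(-0.32) = 7.1 × 10⁻⁴ → stable
The 199–206 m interval has Δρ < 0: lighter water underlies denser water.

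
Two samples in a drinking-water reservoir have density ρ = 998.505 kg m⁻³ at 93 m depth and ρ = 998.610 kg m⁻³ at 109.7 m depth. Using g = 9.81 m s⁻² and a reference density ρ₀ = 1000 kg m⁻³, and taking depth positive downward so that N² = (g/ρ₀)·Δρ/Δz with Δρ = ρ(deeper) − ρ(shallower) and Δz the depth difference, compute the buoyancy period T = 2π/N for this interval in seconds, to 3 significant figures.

800 s

Δρ = 998.610 − 998.505 = 0.105 kg m⁻³ over Δz = 109.7 − 93 = 16.7 m.
N² = (9.81/1000) × (0.105/16.7) = 6.1680 × 10⁻⁵ s⁻².
N = √(6.1680 × 10⁻⁵) = 7.8537 × 10⁻³ rad s⁻¹, so T = 2π/N = 800.03 s ≈ 800 s.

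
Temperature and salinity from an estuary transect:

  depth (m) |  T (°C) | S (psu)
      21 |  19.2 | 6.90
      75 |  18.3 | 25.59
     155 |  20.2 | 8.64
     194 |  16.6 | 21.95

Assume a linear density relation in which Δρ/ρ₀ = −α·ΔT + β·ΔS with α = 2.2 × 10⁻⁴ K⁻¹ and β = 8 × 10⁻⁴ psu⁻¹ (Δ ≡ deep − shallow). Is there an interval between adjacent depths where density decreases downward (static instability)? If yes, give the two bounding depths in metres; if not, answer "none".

75–155 m

Evaluate Δρ/ρ₀ = −αΔT + βΔS across each adjacent pair:
  21–75 m: −αΔT+βΔS = −(2.2 × 10⁻⁴)(-0.9)+(8 × 10⁻⁴)(+18.69) = 0.015 → stable
  75–155 m: −αΔT+βΔS = −(2.2 × 10⁻⁴)(+1.9)+(8 × 10⁻⁴)(-16.95) = -0.014 → UNSTABLE
  155–194 m: −αΔT+βΔS = −(2.2 × 10⁻⁴)(-3.6)+(8 × 10⁻⁴)(+13.31) = 0.011 → stable
The 75–155 m interval has Δρ < 0: lighter water underlies denser water.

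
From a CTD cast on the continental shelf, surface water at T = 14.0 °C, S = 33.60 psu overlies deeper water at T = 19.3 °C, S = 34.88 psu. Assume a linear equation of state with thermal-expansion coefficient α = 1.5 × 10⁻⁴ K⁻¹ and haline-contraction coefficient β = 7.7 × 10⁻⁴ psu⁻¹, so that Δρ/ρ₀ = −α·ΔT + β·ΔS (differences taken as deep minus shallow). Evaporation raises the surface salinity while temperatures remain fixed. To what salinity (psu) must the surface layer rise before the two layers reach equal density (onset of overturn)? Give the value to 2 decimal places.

33.85 psu

Neutral buoyancy requires −α(T_deep − T_surf) + β(S_deep − S_surf′) = 0.
S_surf′ = S_deep − (α/β)·ΔT = 34.88 − (1.5 × 10⁻⁴/7.7 × 10⁻⁴)·(+5.3) = 33.8475 psu.
Increase required: 33.8475 − 33.60 = 0.2475 psu.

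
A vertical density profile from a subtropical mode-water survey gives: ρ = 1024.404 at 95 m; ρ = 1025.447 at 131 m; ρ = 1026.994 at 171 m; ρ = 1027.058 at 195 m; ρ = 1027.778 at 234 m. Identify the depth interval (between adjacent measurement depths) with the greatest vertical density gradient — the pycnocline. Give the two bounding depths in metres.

131–171 m

Compute the density gradient over each adjacent pair:
  95–131 m: Δρ/Δz = 1.043/36 = 0.029 kg m⁻⁴
  131–171 m: Δρ/Δz = 1.547/40 = 0.039 kg m⁻⁴
  171–195 m: Δρ/Δz = 0.064/24 = 2.7 × 10⁻³ kg m⁻⁴
  195–234 m: Δρ/Δz = 0.720/39 = 0.018 kg m⁻⁴
The largest gradient is in the 131–171 m interval — the pycnocline.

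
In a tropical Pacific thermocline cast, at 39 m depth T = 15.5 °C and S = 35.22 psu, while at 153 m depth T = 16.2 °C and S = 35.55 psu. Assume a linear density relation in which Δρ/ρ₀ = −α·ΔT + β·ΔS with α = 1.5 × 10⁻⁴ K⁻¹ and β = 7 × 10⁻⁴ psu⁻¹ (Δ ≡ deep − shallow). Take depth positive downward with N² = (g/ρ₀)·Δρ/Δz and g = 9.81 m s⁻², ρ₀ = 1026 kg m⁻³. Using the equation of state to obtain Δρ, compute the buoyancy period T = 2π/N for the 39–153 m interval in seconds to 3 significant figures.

ΔT = +0.7 K, ΔS = +0.33 psu (deep − shallow).
Δρ/ρ₀ = −αΔT + βΔS = -1.05 × 10⁻⁴ + 2.31 × 10⁻⁴ = 1.26 × 10⁻⁴, so Δρ ≈ 0.1293 kg m⁻³.
N² = (g/ρ₀)·Δρ/Δz = g·(Δρ/ρ₀)/Δz = 9.81 × 1.26 × 10⁻⁴ / 114 = 1.0843 × 10⁻⁵ s⁻².
N = √(1.0843 × 10⁻⁵) = 3.2929 × 10⁻³ rad s⁻¹ → T = 2π/N = 1.9081 × 10³ s ≈ 1.91 × 10³ s.

1.91 × 10³ s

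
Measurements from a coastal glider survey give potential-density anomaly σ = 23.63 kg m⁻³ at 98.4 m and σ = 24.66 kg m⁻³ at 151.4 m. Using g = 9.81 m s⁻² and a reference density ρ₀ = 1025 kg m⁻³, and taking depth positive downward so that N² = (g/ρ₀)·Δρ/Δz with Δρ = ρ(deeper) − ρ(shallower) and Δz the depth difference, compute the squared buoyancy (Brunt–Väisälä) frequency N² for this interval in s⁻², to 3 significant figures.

1.86 × 10⁻⁴ s⁻²

Δρ = 1024.66 − 1023.63 = 1.03 kg m⁻³ over Δz = 151.4 − 98.4 = 53 m.
N² = (9.81/1025) × (1.03/53) = 1.8600 × 10⁻⁴ s⁻² ≈ 1.86 × 10⁻⁴ s⁻².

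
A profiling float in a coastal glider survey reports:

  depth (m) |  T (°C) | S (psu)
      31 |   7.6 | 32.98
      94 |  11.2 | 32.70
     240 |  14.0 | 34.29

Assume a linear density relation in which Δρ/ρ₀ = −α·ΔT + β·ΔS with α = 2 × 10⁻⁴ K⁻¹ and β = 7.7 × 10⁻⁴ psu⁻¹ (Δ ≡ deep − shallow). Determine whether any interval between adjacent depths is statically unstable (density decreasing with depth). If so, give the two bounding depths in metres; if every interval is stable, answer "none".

Evaluate Δρ/ρ₀ = −αΔT + βΔS across each adjacent pair:
  31–94 m: −αΔT+βΔS = −(2 × 10⁻⁴)(+3.6)+(7.7 × 10⁻⁴)(-0.28) = -9.4 × 10⁻⁴ → UNSTABLE
  94–240 m: −αΔT+βΔS = −(2 × 10⁻⁴)(+2.8)+(7.7 × 10⁻⁴)(+1.59) = 6.6 × 10⁻⁴ → stable
The 31–94 m interval has Δρ < 0: lighter water underlies denser water.

31–94 m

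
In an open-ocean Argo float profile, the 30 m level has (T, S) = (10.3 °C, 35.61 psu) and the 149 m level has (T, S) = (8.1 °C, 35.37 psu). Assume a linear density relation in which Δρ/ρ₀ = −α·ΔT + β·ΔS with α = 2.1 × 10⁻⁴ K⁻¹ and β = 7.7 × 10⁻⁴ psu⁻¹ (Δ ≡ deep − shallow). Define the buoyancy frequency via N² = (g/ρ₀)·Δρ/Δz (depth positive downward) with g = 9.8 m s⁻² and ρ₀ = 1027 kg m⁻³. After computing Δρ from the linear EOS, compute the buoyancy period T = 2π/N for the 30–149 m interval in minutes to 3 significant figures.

ΔT = -2.2 K, ΔS = -0.24 psu (deep − shallow).
Δρ/ρ₀ = −αΔT + βΔS = 4.62 × 10⁻⁴ − 1.848 × 10⁻⁴ = 2.772 × 10⁻⁴, so Δρ ≈ 0.2847 kg m⁻³.
N² = (g/ρ₀)·Δρ/Δz = g·(Δρ/ρ₀)/Δz = 9.8 × 2.772 × 10⁻⁴ / 119 = 2.2828 × 10⁻⁵ s⁻².
N = √(2.2828 × 10⁻⁵) = 4.7779 × 10⁻³ rad s⁻¹ → T = 2π/N = 1.3151 × 10³ s = 21.918 min ≈ 21.9 min.

21.9 min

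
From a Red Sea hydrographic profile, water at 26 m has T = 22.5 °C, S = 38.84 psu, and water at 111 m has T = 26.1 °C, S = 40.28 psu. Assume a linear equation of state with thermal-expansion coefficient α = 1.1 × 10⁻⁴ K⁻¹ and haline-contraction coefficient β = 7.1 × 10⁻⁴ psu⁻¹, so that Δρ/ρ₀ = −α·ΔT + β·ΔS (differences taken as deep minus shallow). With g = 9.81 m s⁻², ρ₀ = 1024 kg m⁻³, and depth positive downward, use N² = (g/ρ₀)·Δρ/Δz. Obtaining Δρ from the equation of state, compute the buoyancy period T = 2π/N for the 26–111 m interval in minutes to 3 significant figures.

ΔT = +3.6 K, ΔS = +1.44 psu (deep − shallow).
Δρ/ρ₀ = −αΔT + βΔS = -3.96 × 10⁻⁴ + 1.0224 × 10⁻³ = 6.264 × 10⁻⁴, so Δρ ≈ 0.6414 kg m⁻³.
N² = (g/ρ₀)·Δρ/Δz = g·(Δρ/ρ₀)/Δz = 9.81 × 6.264 × 10⁻⁴ / 85 = 7.2294 × 10⁻⁵ s⁻².
N = √(7.2294 × 10⁻⁵) = 8.5026 × 10⁻³ rad s⁻¹ → T = 2π/N = 738.97 s = 12.316 min ≈ 12.3 min.

12.3 min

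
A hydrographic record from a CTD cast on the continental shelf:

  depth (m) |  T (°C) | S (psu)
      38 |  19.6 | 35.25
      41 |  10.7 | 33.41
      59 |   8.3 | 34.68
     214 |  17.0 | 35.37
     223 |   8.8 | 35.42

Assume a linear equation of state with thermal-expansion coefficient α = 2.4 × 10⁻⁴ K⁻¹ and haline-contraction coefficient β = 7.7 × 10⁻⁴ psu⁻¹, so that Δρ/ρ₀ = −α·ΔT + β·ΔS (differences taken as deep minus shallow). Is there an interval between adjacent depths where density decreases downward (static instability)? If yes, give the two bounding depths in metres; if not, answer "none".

59–214 m

Evaluate Δρ/ρ₀ = −αΔT + βΔS across each adjacent pair:
  38–41 m: −αΔT+βΔS = −(2.4 × 10⁻⁴)(-8.9)+(7.7 × 10⁻⁴)(-1.84) = 7.2 × 10⁻⁴ → stable
  41–59 m: −αΔT+βΔS = −(2.4 × 10⁻⁴)(-2.4)+(7.7 × 10⁻⁴)(+1.27) = 1.6 × 10⁻³ → stable
  59–214 m: −αΔT+βΔS = −(2.4 × 10⁻⁴)(+8.7)+(7.7 × 10⁻⁴)(+0.69) = -1.6 × 10⁻³ → UNSTABLE
  214–223 m: −αΔT+βΔS = −(2.4 × 10⁻⁴)(-8.2)+(7.7 × 10⁻⁴)(+0.05) = 2.0 × 10⁻³ → stable
The 59–214 m interval has Δρ < 0: lighter water underlies denser water.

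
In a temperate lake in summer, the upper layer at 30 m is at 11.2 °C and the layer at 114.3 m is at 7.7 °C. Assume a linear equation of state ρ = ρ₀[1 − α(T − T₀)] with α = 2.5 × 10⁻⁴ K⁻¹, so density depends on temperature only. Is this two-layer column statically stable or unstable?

stable

ΔT = 7.7 − 11.2 = -3.5 K, so Δρ/ρ₀ = −αΔT = 8.75 × 10⁻⁴.
Δρ/ρ₀ > 0, so Δρ > 0: deeper water is denser → statically stable.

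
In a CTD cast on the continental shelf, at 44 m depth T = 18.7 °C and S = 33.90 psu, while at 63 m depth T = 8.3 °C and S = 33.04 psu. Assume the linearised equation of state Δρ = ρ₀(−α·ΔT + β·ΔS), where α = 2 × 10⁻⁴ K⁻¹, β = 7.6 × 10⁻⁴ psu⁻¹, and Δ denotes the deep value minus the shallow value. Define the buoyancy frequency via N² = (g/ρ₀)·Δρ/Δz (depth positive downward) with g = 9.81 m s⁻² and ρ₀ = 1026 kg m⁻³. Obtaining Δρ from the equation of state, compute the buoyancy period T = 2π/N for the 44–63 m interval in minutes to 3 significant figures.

ΔT = -10.4 K, ΔS = -0.86 psu (deep − shallow).
Δρ/ρ₀ = −αΔT + βΔS = 2.08 × 10⁻³ − 6.536 × 10⁻⁴ = 1.4264 × 10⁻³, so Δρ ≈ 1.463 kg m⁻³.
N² = (g/ρ₀)·Δρ/Δz = g·(Δρ/ρ₀)/Δz = 9.81 × 1.4264 × 10⁻³ / 19 = 7.3647 × 10⁻⁴ s⁻².
N = √(7.3647 × 10⁻⁴) = 0.027138 rad s⁻¹ → T = 2π/N = 231.53 s = 3.8588 min ≈ 3.86 min.

3.86 min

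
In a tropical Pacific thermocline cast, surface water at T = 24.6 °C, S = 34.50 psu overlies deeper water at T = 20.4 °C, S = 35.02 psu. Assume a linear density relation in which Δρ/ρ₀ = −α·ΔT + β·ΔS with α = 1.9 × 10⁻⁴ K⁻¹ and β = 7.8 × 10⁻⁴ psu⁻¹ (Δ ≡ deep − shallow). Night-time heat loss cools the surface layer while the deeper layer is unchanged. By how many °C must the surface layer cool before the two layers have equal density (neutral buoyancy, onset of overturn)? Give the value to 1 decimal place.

Neutral buoyancy requires Δρ = 0, i.e. −α(T_deep − T_surf′) + β(S_deep − S_surf) = 0.
T_surf′ = T_deep − (β/α)·ΔS = 20.4 − (7.8 × 10⁻⁴/1.9 × 10⁻⁴)·(+0.52) = 18.265 °C.
Cooling required: 24.6 − (18.265) = 6.335 °C.

6.3 °C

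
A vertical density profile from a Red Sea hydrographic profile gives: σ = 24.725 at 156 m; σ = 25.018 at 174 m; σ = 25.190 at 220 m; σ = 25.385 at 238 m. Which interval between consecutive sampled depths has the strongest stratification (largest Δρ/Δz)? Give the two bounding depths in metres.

156–174 m

Compute the density gradient over each adjacent pair:
  156–174 m: Δρ/Δz = 0.293/18 = 0.016 kg m⁻⁴
  174–220 m: Δρ/Δz = 0.172/46 = 3.7 × 10⁻³ kg m⁻⁴
  220–238 m: Δρ/Δz = 0.195/18 = 0.011 kg m⁻⁴
The largest gradient is in the 156–174 m interval — the pycnocline.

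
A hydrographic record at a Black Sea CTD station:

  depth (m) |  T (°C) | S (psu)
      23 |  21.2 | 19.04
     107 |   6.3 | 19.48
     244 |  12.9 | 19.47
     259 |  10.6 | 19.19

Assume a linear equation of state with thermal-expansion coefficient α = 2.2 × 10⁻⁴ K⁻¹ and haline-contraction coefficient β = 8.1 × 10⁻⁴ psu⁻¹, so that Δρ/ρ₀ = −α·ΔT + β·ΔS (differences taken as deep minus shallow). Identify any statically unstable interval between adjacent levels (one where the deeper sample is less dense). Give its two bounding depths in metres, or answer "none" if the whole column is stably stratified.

Evaluate Δρ/ρ₀ = −αΔT + βΔS across each adjacent pair:
  23–107 m: −αΔT+βΔS = −(2.2 × 10⁻⁴)(-14.9)+(8.1 × 10⁻⁴)(+0.44) = 3.6 × 10⁻³ → stable
  107–244 m: −αΔT+βΔS = −(2.2 × 10⁻⁴)(+6.6)+(8.1 × 10⁻⁴)(-0.01) = -1.5 × 10⁻³ → UNSTABLE
  244–259 m: −αΔT+βΔS = −(2.2 × 10⁻⁴)(-2.3)+(8.1 × 10⁻⁴)(-0.28) = 2.8 × 10⁻⁴ → stable
The 107–244 m interval has Δρ < 0: lighter water underlies denser water.

107–244 m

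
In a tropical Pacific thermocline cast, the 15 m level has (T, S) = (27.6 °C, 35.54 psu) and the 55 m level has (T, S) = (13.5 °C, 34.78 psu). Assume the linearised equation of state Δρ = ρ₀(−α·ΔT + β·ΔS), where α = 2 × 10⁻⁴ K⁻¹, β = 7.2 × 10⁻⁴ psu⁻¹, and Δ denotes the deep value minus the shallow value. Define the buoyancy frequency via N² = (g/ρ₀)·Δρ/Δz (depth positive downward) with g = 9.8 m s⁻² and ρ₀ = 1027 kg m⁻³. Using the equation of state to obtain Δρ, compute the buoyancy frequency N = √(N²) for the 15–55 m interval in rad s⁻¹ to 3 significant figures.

0.0236 rad s⁻¹

ΔT = -14.1 K, ΔS = -0.76 psu (deep − shallow).
Δρ/ρ₀ = −αΔT + βΔS = 2.82 × 10⁻³ − 5.472 × 10⁻⁴ = 2.2728 × 10⁻³, so Δρ ≈ 2.334 kg m⁻³.
N² = (g/ρ₀)·Δρ/Δz = g·(Δρ/ρ₀)/Δz = 9.8 × 2.2728 × 10⁻³ / 40 = 5.5684 × 10⁻⁴ s⁻².
N = √(5.5684 × 10⁻⁴) = 0.023597 rad s⁻¹ ≈ 0.0236 rad s⁻¹.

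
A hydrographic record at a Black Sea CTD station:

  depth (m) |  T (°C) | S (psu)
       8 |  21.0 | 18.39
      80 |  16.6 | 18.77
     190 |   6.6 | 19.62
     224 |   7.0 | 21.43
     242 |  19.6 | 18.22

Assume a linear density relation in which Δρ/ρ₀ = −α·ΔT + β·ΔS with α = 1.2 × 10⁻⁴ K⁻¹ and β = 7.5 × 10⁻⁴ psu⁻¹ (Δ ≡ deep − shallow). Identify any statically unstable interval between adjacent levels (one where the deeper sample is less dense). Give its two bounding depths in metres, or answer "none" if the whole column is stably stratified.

Evaluate Δρ/ρ₀ = −αΔT + βΔS across each adjacent pair:
  8–80 m: −αΔT+βΔS = −(1.2 × 10⁻⁴)(-4.4)+(7.5 × 10⁻⁴)(+0.38) = 8.1 × 10⁻⁴ → stable
  80–190 m: −αΔT+βΔS = −(1.2 × 10⁻⁴)(-10.0)+(7.5 × 10⁻⁴)(+0.85) = 1.8 × 10⁻³ → stable
  190–224 m: −αΔT+βΔS = −(1.2 × 10⁻⁴)(+0.4)+(7.5 × 10⁻⁴)(+1.81) = 1.3 × 10⁻³ → stable
  224–242 m: −αΔT+βΔS = −(1.2 × 10⁻⁴)(+12.6)+(7.5 × 10⁻⁴)(-3.21) = -3.9 × 10⁻³ → UNSTABLE
The 224–242 m interval has Δρ < 0: lighter water underlies denser water.

224–242 m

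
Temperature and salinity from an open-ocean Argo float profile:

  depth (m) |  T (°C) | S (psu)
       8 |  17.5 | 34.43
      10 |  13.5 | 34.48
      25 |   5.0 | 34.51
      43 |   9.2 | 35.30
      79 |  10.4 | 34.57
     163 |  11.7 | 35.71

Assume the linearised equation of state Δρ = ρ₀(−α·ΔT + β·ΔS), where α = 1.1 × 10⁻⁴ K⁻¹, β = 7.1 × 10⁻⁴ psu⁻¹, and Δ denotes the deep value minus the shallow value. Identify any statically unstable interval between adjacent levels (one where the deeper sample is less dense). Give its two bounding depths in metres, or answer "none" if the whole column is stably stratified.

43–79 m

Evaluate Δρ/ρ₀ = −αΔT + βΔS across each adjacent pair:
  8–10 m: −αΔT+βΔS = −(1.1 × 10⁻⁴)(-4.0)+(7.1 × 10⁻⁴)(+0.05) = 4.8 × 10⁻⁴ → stable
  10–25 m: −αΔT+βΔS = −(1.1 × 10⁻⁴)(-8.5)+(7.1 × 10⁻⁴)(+0.03) = 9.6 × 10⁻⁴ → stable
  25–43 m: −αΔT+βΔS = −(1.1 × 10⁻⁴)(+4.2)+(7.1 × 10⁻⁴)(+0.79) = 9.9 × 10⁻⁵ → stable
  43–79 m: −αΔT+βΔS = −(1.1 × 10⁻⁴)(+1.2)+(7.1 × 10⁻⁴)(-0.73) = -6.5 × 10⁻⁴ → UNSTABLE
  79–163 m: −αΔT+βΔS = −(1.1 × 10⁻⁴)(+1.3)+(7.1 × 10⁻⁴)(+1.14) = 6.7 × 10⁻⁴ → stable
The 43–79 m interval has Δρ < 0: lighter water underlies denser water.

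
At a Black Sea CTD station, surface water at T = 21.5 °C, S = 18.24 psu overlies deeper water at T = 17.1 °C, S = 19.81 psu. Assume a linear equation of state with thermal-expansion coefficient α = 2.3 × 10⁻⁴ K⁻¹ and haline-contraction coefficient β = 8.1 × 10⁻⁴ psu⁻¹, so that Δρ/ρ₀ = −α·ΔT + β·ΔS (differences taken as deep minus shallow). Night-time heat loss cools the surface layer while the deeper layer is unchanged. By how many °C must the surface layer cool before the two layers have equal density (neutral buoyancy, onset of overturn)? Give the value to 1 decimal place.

9.9 °C

Neutral buoyancy requires Δρ = 0, i.e. −α(T_deep − T_surf′) + β(S_deep − S_surf) = 0.
T_surf′ = T_deep − (β/α)·ΔS = 17.1 − (8.1 × 10⁻⁴/2.3 × 10⁻⁴)·(+1.57) = 11.571 °C.
Cooling required: 21.5 − (11.571) = 9.929 °C.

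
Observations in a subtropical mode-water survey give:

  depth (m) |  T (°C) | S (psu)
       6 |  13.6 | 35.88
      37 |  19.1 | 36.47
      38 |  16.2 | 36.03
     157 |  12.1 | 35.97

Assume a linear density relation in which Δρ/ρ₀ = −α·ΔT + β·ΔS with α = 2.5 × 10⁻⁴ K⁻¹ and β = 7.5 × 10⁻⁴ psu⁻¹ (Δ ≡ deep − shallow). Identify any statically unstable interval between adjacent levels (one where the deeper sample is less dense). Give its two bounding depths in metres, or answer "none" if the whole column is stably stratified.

6–37 m

Evaluate Δρ/ρ₀ = −αΔT + βΔS across each adjacent pair:
  6–37 m: −αΔT+βΔS = −(2.5 × 10⁻⁴)(+5.5)+(7.5 × 10⁻⁴)(+0.59) = -9.3 × 10⁻⁴ → UNSTABLE
  37–38 m: −αΔT+βΔS = −(2.5 × 10⁻⁴)(-2.9)+(7.5 × 10⁻⁴)(-0.44) = 3.9 × 10⁻⁴ → stable
  38–157 m: −αΔT+βΔS = −(2.5 × 10⁻⁴)(-4.1)+(7.5 × 10⁻⁴)(-0.06) = 9.8 × 10⁻⁴ → stable
The 6–37 m interval has Δρ < 0: lighter water underlies denser water.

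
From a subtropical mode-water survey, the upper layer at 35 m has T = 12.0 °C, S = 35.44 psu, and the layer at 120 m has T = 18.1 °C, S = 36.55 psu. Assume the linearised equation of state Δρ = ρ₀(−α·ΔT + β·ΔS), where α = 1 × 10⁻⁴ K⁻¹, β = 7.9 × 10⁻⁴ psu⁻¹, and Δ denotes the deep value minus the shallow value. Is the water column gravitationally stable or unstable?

stable

ΔT = 18.1 − 12.0 = +6.1 K and ΔS = 36.55 − 35.44 = +1.11 psu (deep − shallow).
−αΔT = -6.10 × 10⁻⁴; βΔS = 8.769 × 10⁻⁴; sum Δρ/ρ₀ = 2.669 × 10⁻⁴.
Δρ/ρ₀ > 0, so Δρ > 0: deeper water is denser → statically stable.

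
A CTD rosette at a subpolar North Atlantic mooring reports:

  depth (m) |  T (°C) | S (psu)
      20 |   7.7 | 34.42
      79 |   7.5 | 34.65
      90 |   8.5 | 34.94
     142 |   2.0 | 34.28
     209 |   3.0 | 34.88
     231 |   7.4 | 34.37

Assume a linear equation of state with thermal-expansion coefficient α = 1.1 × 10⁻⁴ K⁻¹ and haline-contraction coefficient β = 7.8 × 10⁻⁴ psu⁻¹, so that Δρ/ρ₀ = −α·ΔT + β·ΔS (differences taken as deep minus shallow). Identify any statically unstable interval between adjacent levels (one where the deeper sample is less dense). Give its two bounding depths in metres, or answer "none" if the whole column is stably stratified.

209–231 m

Evaluate Δρ/ρ₀ = −αΔT + βΔS across each adjacent pair:
  20–79 m: −αΔT+βΔS = −(1.1 × 10⁻⁴)(-0.2)+(7.8 × 10⁻⁴)(+0.23) = 2.0 × 10⁻⁴ → stable
  79–90 m: −αΔT+βΔS = −(1.1 × 10⁻⁴)(+1.0)+(7.8 × 10⁻⁴)(+0.29) = 1.2 × 10⁻⁴ → stable
  90–142 m: −αΔT+βΔS = −(1.1 × 10⁻⁴)(-6.5)+(7.8 × 10⁻⁴)(-0.66) = 2.0 × 10⁻⁴ → stable
  142–209 m: −αΔT+βΔS = −(1.1 × 10⁻⁴)(+1.0)+(7.8 × 10⁻⁴)(+0.60) = 3.6 × 10⁻⁴ → stable
  209–231 m: −αΔT+βΔS = −(1.1 × 10⁻⁴)(+4.4)+(7.8 × 10⁻⁴)(-0.51) = -8.8 × 10⁻⁴ → UNSTABLE
The 209–231 m interval has Δρ < 0: lighter water underlies denser water.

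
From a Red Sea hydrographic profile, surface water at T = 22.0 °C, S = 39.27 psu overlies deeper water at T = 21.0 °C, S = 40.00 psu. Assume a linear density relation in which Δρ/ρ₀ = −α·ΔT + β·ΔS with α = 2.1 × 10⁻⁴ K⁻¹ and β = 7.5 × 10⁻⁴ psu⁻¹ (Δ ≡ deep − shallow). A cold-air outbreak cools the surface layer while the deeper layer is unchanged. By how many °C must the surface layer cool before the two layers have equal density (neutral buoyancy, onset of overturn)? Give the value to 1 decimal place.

Neutral buoyancy requires Δρ = 0, i.e. −α(T_deep − T_surf′) + β(S_deep − S_surf) = 0.
T_surf′ = T_deep − (β/α)·ΔS = 21.0 − (7.5 × 10⁻⁴/2.1 × 10⁻⁴)·(+0.73) = 18.393 °C.
Cooling required: 22.0 − (18.393) = 3.607 °C.

3.6 °C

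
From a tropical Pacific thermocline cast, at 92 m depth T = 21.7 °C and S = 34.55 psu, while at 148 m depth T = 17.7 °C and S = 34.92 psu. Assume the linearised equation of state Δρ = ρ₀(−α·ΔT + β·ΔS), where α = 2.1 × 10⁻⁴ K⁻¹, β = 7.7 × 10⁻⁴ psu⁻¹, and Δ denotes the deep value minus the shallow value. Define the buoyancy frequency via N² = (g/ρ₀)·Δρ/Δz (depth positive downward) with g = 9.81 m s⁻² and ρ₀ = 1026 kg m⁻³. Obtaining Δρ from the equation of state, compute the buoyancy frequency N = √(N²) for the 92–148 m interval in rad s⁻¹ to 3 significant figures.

0.0140 rad s⁻¹

ΔT = -4.0 K, ΔS = +0.37 psu (deep − shallow).
Δρ/ρ₀ = −αΔT + βΔS = 8.40 × 10⁻⁴ + 2.849 × 10⁻⁴ = 1.1249 × 10⁻³, so Δρ ≈ 1.154 kg m⁻³.
N² = (g/ρ₀)·Δρ/Δz = g·(Δρ/ρ₀)/Δz = 9.81 × 1.1249 × 10⁻³ / 56 = 1.9706 × 10⁻⁴ s⁻².
N = √(1.9706 × 10⁻⁴) = 0.014038 rad s⁻¹ ≈ 0.0140 rad s⁻¹.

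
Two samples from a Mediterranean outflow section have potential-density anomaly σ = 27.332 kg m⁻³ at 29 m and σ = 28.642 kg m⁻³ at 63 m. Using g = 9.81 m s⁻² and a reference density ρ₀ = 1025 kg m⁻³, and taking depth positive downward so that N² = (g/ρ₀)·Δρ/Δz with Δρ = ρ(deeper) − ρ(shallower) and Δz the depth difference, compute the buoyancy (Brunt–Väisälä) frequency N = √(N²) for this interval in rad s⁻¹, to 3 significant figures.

Δρ = 1028.642 − 1027.332 = 1.310 kg m⁻³ over Δz = 63 − 29 = 34 m.
N² = (9.81/1025) × (1.310/34) = 3.6875 × 10⁻⁴ s⁻².
N = √(3.6875 × 10⁻⁴) = 0.019203 rad s⁻¹ ≈ 0.0192 rad s⁻¹.

0.0192 rad s⁻¹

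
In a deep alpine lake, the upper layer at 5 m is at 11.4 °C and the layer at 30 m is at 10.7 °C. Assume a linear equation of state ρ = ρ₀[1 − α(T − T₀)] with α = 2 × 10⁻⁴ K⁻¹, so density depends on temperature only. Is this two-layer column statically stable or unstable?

ΔT = 10.7 − 11.4 = -0.7 K, so Δρ/ρ₀ = −αΔT = 1.40 × 10⁻⁴.
Δρ/ρ₀ > 0, so Δρ > 0: deeper water is denser → statically stable.

stable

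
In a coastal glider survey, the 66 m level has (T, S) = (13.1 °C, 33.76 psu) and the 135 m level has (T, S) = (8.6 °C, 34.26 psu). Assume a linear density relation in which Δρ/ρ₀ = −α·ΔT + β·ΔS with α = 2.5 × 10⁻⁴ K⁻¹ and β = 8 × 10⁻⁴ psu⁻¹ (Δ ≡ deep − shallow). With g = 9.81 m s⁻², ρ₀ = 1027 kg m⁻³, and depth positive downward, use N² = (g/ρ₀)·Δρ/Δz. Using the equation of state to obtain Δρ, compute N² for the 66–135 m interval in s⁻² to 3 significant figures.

2.17 × 10⁻⁴ s⁻²

ΔT = -4.5 K, ΔS = +0.50 psu (deep − shallow).
Δρ/ρ₀ = −αΔT + βΔS = 1.125 × 10⁻³ + 4.00 × 10⁻⁴ = 1.525 × 10⁻³, so Δρ ≈ 1.566 kg m⁻³.
N² = (g/ρ₀)·Δρ/Δz = g·(Δρ/ρ₀)/Δz = 9.81 × 1.525 × 10⁻³ / 69 = 2.1682 × 10⁻⁴ s⁻² ≈ 2.17 × 10⁻⁴ s⁻².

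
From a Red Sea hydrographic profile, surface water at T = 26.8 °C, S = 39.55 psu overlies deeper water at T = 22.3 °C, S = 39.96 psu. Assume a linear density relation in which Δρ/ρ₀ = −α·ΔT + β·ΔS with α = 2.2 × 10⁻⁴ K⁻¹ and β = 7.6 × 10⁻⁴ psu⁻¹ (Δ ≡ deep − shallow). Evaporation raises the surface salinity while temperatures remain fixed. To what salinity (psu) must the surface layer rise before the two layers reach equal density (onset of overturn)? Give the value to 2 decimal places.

Neutral buoyancy requires −α(T_deep − T_surf) + β(S_deep − S_surf′) = 0.
S_surf′ = S_deep − (α/β)·ΔT = 39.96 − (2.2 × 10⁻⁴/7.6 × 10⁻⁴)·(-4.5) = 41.2626 psu.
Increase required: 41.2626 − 39.55 = 1.7126 psu.

41.26 psu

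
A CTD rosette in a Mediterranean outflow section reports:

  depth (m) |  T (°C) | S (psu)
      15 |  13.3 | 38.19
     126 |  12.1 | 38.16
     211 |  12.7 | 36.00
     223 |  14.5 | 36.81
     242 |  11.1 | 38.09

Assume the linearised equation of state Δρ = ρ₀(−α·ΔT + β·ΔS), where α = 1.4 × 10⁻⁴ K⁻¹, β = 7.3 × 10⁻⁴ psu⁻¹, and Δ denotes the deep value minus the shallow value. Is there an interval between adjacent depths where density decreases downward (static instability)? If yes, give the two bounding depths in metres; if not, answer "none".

126–211 m

Evaluate Δρ/ρ₀ = −αΔT + βΔS across each adjacent pair:
  15–126 m: −αΔT+βΔS = −(1.4 × 10⁻⁴)(-1.2)+(7.3 × 10⁻⁴)(-0.03) = 1.5 × 10⁻⁴ → stable
  126–211 m: −αΔT+βΔS = −(1.4 × 10⁻⁴)(+0.6)+(7.3 × 10⁻⁴)(-2.16) = -1.7 × 10⁻³ → UNSTABLE
  211–223 m: −αΔT+βΔS = −(1.4 × 10⁻⁴)(+1.8)+(7.3 × 10⁻⁴)(+0.81) = 3.4 × 10⁻⁴ → stable
  223–242 m: −αΔT+βΔS = −(1.4 × 10⁻⁴)(-3.4)+(7.3 × 10⁻⁴)(+1.28) = 1.4 × 10⁻³ → stable
The 126–211 m interval has Δρ < 0: lighter water underlies denser water.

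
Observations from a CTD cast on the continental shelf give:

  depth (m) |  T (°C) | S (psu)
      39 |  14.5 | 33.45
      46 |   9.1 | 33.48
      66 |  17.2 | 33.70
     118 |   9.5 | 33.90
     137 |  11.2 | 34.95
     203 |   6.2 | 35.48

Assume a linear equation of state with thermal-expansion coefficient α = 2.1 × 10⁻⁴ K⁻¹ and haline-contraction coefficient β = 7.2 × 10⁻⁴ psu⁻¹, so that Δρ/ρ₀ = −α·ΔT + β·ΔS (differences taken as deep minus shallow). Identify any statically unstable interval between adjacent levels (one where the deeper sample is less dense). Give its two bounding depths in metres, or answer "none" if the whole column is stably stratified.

46–66 m

Evaluate Δρ/ρ₀ = −αΔT + βΔS across each adjacent pair:
  39–46 m: −αΔT+βΔS = −(2.1 × 10⁻⁴)(-5.4)+(7.2 × 10⁻⁴)(+0.03) = 1.2 × 10⁻³ → stable
  46–66 m: −αΔT+βΔS = −(2.1 × 10⁻⁴)(+8.1)+(7.2 × 10⁻⁴)(+0.22) = -1.5 × 10⁻³ → UNSTABLE
  66–118 m: −αΔT+βΔS = −(2.1 × 10⁻⁴)(-7.7)+(7.2 × 10⁻⁴)(+0.20) = 1.8 × 10⁻³ → stable
  118–137 m: −αΔT+βΔS = −(2.1 × 10⁻⁴)(+1.7)+(7.2 × 10⁻⁴)(+1.05) = 4.0 × 10⁻⁴ → stable
  137–203 m: −αΔT+βΔS = −(2.1 × 10⁻⁴)(-5.0)+(7.2 × 10⁻⁴)(+0.53) = 1.4 × 10⁻³ → stable
The 46–66 m interval has Δρ < 0: lighter water underlies denser water.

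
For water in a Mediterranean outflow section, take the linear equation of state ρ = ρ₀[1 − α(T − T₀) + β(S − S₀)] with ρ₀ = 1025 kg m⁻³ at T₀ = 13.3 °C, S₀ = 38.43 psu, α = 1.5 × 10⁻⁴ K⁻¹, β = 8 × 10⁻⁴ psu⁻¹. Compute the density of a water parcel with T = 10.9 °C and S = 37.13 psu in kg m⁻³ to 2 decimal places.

1024.30 kg m⁻³

T − T₀ = -2.4 K, S − S₀ = -1.30 psu.
Bracket = 1 − α·(-2.4) + β·(-1.30) = 1 + (-6.80 × 10⁻⁴) = 0.9993200.
ρ = 1025 × 0.9993200 = 1024.30 kg m⁻³.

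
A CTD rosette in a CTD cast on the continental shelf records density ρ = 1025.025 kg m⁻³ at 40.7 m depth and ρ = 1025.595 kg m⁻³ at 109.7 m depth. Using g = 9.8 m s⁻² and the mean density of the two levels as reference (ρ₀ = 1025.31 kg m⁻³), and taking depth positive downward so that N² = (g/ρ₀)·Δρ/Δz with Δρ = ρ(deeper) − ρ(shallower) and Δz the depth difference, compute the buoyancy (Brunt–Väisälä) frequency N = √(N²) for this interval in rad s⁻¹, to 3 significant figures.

8.89 × 10⁻³ rad s⁻¹

Δρ = 1025.595 − 1025.025 = 0.570 kg m⁻³ over Δz = 109.7 − 40.7 = 69 m.
N² = (9.8/1025.31) × (0.570/69) = 7.8958 × 10⁻⁵ s⁻².
N = √(7.8958 × 10⁻⁵) = 8.8858 × 10⁻³ rad s⁻¹ ≈ 8.89 × 10⁻³ rad s⁻¹.
A positive N² confirms static stability across the interval.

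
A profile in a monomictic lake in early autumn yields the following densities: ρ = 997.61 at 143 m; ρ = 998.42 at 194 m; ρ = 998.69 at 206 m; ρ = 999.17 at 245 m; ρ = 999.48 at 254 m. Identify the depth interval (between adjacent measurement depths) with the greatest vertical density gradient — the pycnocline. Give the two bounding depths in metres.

245–254 m

Compute the density gradient over each adjacent pair:
  143–194 m: Δρ/Δz = 0.81/51 = 0.016 kg m⁻⁴
  194–206 m: Δρ/Δz = 0.27/12 = 0.023 kg m⁻⁴
  206–245 m: Δρ/Δz = 0.48/39 = 0.012 kg m⁻⁴
  245–254 m: Δρ/Δz = 0.31/9 = 0.034 kg m⁻⁴
The largest gradient is in the 245–254 m interval — the pycnocline.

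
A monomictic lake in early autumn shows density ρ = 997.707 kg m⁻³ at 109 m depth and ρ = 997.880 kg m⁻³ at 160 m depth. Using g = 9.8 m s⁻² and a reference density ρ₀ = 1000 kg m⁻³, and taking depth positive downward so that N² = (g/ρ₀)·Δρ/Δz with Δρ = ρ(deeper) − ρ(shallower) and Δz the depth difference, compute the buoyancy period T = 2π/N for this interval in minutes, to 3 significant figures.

18.2 min

Δρ = 997.880 − 997.707 = 0.173 kg m⁻³ over Δz = 160 − 109 = 51 m.
N² = (9.8/1000) × (0.173/51) = 3.3243 × 10⁻⁵ s⁻².
N = √(3.3243 × 10⁻⁵) = 5.7657 × 10⁻³ rad s⁻¹, so T = 2π/N = 1.0898 × 10³ s = 18.163 min ≈ 18.2 min.
A positive N² confirms static stability across the interval.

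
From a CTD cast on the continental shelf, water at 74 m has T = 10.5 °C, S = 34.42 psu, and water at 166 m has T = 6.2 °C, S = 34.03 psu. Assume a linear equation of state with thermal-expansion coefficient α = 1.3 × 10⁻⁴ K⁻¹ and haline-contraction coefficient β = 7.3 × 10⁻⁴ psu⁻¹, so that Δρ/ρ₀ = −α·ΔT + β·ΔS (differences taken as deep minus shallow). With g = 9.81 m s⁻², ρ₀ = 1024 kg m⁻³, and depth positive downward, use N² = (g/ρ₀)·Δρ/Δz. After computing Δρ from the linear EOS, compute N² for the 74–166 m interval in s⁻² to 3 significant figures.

ΔT = -4.3 K, ΔS = -0.39 psu (deep − shallow).
Δρ/ρ₀ = −αΔT + βΔS = 5.59 × 10⁻⁴ − 2.847 × 10⁻⁴ = 2.743 × 10⁻⁴, so Δρ ≈ 0.2809 kg m⁻³.
N² = (g/ρ₀)·Δρ/Δz = g·(Δρ/ρ₀)/Δz = 9.81 × 2.743 × 10⁻⁴ / 92 = 2.9249 × 10⁻⁵ s⁻² ≈ 2.92 × 10⁻⁵ s⁻².

2.92 × 10⁻⁵ s⁻²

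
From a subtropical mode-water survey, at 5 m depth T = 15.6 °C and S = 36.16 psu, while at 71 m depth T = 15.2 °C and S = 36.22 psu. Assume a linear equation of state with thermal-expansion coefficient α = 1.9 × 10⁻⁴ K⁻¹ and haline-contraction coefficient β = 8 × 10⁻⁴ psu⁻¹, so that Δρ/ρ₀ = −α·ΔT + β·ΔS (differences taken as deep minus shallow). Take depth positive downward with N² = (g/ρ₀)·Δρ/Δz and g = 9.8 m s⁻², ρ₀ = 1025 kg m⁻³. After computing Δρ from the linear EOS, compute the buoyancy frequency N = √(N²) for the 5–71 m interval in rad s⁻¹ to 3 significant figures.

4.29 × 10⁻³ rad s⁻¹

ΔT = -0.4 K, ΔS = +0.06 psu (deep − shallow).
Δρ/ρ₀ = −αΔT + βΔS = 7.60 × 10⁻⁵ + 4.80 × 10⁻⁵ = 1.24 × 10⁻⁴, so Δρ ≈ 0.1271 kg m⁻³.
N² = (g/ρ₀)·Δρ/Δz = g·(Δρ/ρ₀)/Δz = 9.8 × 1.24 × 10⁻⁴ / 66 = 1.8412 × 10⁻⁵ s⁻².
N = √(1.8412 × 10⁻⁵) = 4.2909 × 10⁻³ rad s⁻¹ ≈ 4.29 × 10⁻³ rad s⁻¹.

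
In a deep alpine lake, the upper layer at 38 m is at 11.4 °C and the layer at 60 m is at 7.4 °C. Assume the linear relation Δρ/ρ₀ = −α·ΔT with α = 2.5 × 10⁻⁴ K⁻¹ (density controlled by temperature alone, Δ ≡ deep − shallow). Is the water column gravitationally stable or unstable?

ΔT = 7.4 − 11.4 = -4.0 K, so Δρ/ρ₀ = −αΔT = 1.00 × 10⁻³.
Δρ/ρ₀ > 0, so Δρ > 0: deeper water is denser → statically stable.

stable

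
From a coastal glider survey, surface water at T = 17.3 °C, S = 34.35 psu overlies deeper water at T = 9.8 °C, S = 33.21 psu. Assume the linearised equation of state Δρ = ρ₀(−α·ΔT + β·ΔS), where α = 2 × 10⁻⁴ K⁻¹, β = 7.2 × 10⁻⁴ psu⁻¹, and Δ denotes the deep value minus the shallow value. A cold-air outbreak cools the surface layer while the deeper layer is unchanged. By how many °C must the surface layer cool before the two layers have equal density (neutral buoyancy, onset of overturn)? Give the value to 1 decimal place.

Neutral buoyancy requires Δρ = 0, i.e. −α(T_deep − T_surf′) + β(S_deep − S_surf) = 0.
T_surf′ = T_deep − (β/α)·ΔS = 9.8 − (7.2 × 10⁻⁴/2 × 10⁻⁴)·(-1.14) = 13.904 °C.
Cooling required: 17.3 − (13.904) = 3.396 °C.

3.4 °C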